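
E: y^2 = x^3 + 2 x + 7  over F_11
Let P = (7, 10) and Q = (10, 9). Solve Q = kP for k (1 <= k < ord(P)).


Enumerate multiples of P until we hit Q = (10, 9):
  1P = (7, 10)
  2P = (6, 9)
  3P = (10, 9)
Match found at i = 3.

k = 3


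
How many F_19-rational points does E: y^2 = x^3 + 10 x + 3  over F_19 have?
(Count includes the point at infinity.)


For each x in F_19, count y with y^2 = x^3 + 10 x + 3 mod 19:
  x = 5: RHS = 7, y in [8, 11]  -> 2 point(s)
  x = 7: RHS = 17, y in [6, 13]  -> 2 point(s)
  x = 8: RHS = 6, y in [5, 14]  -> 2 point(s)
  x = 9: RHS = 5, y in [9, 10]  -> 2 point(s)
  x = 10: RHS = 1, y in [1, 18]  -> 2 point(s)
  x = 11: RHS = 0, y in [0]  -> 1 point(s)
  x = 18: RHS = 11, y in [7, 12]  -> 2 point(s)
Affine points: 13. Add the point at infinity: total = 14.

#E(F_19) = 14


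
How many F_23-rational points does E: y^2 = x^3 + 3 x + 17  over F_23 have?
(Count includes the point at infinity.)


For each x in F_23, count y with y^2 = x^3 + 3 x + 17 mod 23:
  x = 2: RHS = 8, y in [10, 13]  -> 2 point(s)
  x = 4: RHS = 1, y in [1, 22]  -> 2 point(s)
  x = 7: RHS = 13, y in [6, 17]  -> 2 point(s)
  x = 8: RHS = 1, y in [1, 22]  -> 2 point(s)
  x = 10: RHS = 12, y in [9, 14]  -> 2 point(s)
  x = 11: RHS = 1, y in [1, 22]  -> 2 point(s)
  x = 17: RHS = 13, y in [6, 17]  -> 2 point(s)
  x = 20: RHS = 4, y in [2, 21]  -> 2 point(s)
  x = 21: RHS = 3, y in [7, 16]  -> 2 point(s)
  x = 22: RHS = 13, y in [6, 17]  -> 2 point(s)
Affine points: 20. Add the point at infinity: total = 21.

#E(F_23) = 21


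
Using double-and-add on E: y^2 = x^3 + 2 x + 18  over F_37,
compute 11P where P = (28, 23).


k = 11 = 1011_2 (binary, LSB first: 1101)
Double-and-add from P = (28, 23):
  bit 0 = 1: acc = O + (28, 23) = (28, 23)
  bit 1 = 1: acc = (28, 23) + (9, 5) = (1, 24)
  bit 2 = 0: acc unchanged = (1, 24)
  bit 3 = 1: acc = (1, 24) + (13, 24) = (23, 13)

11P = (23, 13)


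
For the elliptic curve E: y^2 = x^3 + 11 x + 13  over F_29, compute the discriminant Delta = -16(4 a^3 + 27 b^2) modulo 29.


4 a^3 + 27 b^2 = 4*11^3 + 27*13^2 = 5324 + 4563 = 9887
Delta = -16 * (9887) = -158192
Delta mod 29 = 3

Delta = 3 (mod 29)


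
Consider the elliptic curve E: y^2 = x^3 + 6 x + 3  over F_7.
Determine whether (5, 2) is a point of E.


Check whether y^2 = x^3 + 6 x + 3 (mod 7) for (x, y) = (5, 2).
LHS: y^2 = 2^2 mod 7 = 4
RHS: x^3 + 6 x + 3 = 5^3 + 6*5 + 3 mod 7 = 4
LHS = RHS

Yes, on the curve


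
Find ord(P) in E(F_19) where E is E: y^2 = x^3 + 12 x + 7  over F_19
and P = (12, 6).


Compute successive multiples of P until we hit O:
  1P = (12, 6)
  2P = (15, 16)
  3P = (1, 18)
  4P = (13, 2)
  5P = (10, 5)
  6P = (2, 18)
  7P = (11, 8)
  8P = (0, 8)
  ... (continuing to 25P)
  25P = O

ord(P) = 25


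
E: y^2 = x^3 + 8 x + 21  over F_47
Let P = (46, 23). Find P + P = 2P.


Doubling: s = (3 x1^2 + a) / (2 y1)
s = (3*46^2 + 8) / (2*23) mod 47 = 36
x3 = s^2 - 2 x1 mod 47 = 36^2 - 2*46 = 29
y3 = s (x1 - x3) - y1 mod 47 = 36 * (46 - 29) - 23 = 25

2P = (29, 25)


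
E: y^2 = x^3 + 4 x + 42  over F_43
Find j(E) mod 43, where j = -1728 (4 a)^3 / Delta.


Delta = -16(4 a^3 + 27 b^2) mod 43 = 30
-1728 * (4 a)^3 = -1728 * (4*4)^3 mod 43 = 41
j = 41 * 30^(-1) mod 43 = 20

j = 20 (mod 43)


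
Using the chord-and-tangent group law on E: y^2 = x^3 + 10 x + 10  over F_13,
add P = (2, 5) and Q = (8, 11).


P != Q, so use the chord formula.
s = (y2 - y1) / (x2 - x1) = (6) / (6) mod 13 = 1
x3 = s^2 - x1 - x2 mod 13 = 1^2 - 2 - 8 = 4
y3 = s (x1 - x3) - y1 mod 13 = 1 * (2 - 4) - 5 = 6

P + Q = (4, 6)


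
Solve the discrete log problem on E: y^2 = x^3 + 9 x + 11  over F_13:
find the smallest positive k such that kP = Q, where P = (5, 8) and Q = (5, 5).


Enumerate multiples of P until we hit Q = (5, 5):
  1P = (5, 8)
  2P = (7, 1)
  3P = (10, 3)
  4P = (12, 12)
  5P = (8, 7)
  6P = (3, 0)
  7P = (8, 6)
  8P = (12, 1)
  9P = (10, 10)
  10P = (7, 12)
  11P = (5, 5)
Match found at i = 11.

k = 11


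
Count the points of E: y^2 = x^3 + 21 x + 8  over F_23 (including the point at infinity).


For each x in F_23, count y with y^2 = x^3 + 21 x + 8 mod 23:
  x = 0: RHS = 8, y in [10, 13]  -> 2 point(s)
  x = 2: RHS = 12, y in [9, 14]  -> 2 point(s)
  x = 3: RHS = 6, y in [11, 12]  -> 2 point(s)
  x = 4: RHS = 18, y in [8, 15]  -> 2 point(s)
  x = 5: RHS = 8, y in [10, 13]  -> 2 point(s)
  x = 9: RHS = 6, y in [11, 12]  -> 2 point(s)
  x = 11: RHS = 6, y in [11, 12]  -> 2 point(s)
  x = 15: RHS = 18, y in [8, 15]  -> 2 point(s)
  x = 16: RHS = 1, y in [1, 22]  -> 2 point(s)
  x = 18: RHS = 8, y in [10, 13]  -> 2 point(s)
  x = 21: RHS = 4, y in [2, 21]  -> 2 point(s)
  x = 22: RHS = 9, y in [3, 20]  -> 2 point(s)
Affine points: 24. Add the point at infinity: total = 25.

#E(F_23) = 25


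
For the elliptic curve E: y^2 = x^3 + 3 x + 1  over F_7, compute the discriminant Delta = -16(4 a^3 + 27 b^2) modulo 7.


4 a^3 + 27 b^2 = 4*3^3 + 27*1^2 = 108 + 27 = 135
Delta = -16 * (135) = -2160
Delta mod 7 = 3

Delta = 3 (mod 7)


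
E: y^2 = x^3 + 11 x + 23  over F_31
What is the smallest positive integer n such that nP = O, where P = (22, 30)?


Compute successive multiples of P until we hit O:
  1P = (22, 30)
  2P = (27, 16)
  3P = (1, 29)
  4P = (17, 16)
  5P = (11, 7)
  6P = (18, 15)
  7P = (7, 3)
  8P = (4, 21)
  ... (continuing to 29P)
  29P = O

ord(P) = 29


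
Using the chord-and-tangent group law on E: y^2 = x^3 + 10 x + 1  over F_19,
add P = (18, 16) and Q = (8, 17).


P != Q, so use the chord formula.
s = (y2 - y1) / (x2 - x1) = (1) / (9) mod 19 = 17
x3 = s^2 - x1 - x2 mod 19 = 17^2 - 18 - 8 = 16
y3 = s (x1 - x3) - y1 mod 19 = 17 * (18 - 16) - 16 = 18

P + Q = (16, 18)


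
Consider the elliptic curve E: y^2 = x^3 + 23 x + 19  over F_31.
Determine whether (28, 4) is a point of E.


Check whether y^2 = x^3 + 23 x + 19 (mod 31) for (x, y) = (28, 4).
LHS: y^2 = 4^2 mod 31 = 16
RHS: x^3 + 23 x + 19 = 28^3 + 23*28 + 19 mod 31 = 16
LHS = RHS

Yes, on the curve


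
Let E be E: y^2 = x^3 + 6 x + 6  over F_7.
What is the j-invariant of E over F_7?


Delta = -16(4 a^3 + 27 b^2) mod 7 = 3
-1728 * (4 a)^3 = -1728 * (4*6)^3 mod 7 = 6
j = 6 * 3^(-1) mod 7 = 2

j = 2 (mod 7)


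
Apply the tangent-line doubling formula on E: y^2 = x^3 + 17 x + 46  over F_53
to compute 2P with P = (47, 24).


Doubling: s = (3 x1^2 + a) / (2 y1)
s = (3*47^2 + 17) / (2*24) mod 53 = 28
x3 = s^2 - 2 x1 mod 53 = 28^2 - 2*47 = 1
y3 = s (x1 - x3) - y1 mod 53 = 28 * (47 - 1) - 24 = 45

2P = (1, 45)


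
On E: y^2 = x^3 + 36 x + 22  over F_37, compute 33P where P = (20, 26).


k = 33 = 100001_2 (binary, LSB first: 100001)
Double-and-add from P = (20, 26):
  bit 0 = 1: acc = O + (20, 26) = (20, 26)
  bit 1 = 0: acc unchanged = (20, 26)
  bit 2 = 0: acc unchanged = (20, 26)
  bit 3 = 0: acc unchanged = (20, 26)
  bit 4 = 0: acc unchanged = (20, 26)
  bit 5 = 1: acc = (20, 26) + (23, 20) = (35, 4)

33P = (35, 4)


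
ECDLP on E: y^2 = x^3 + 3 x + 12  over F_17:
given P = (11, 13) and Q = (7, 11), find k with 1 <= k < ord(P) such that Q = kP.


Enumerate multiples of P until we hit Q = (7, 11):
  1P = (11, 13)
  2P = (13, 2)
  3P = (2, 14)
  4P = (8, 15)
  5P = (6, 12)
  6P = (15, 10)
  7P = (16, 12)
  8P = (5, 13)
  9P = (1, 4)
  10P = (7, 11)
Match found at i = 10.

k = 10


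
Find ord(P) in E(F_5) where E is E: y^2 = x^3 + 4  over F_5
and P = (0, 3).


Compute successive multiples of P until we hit O:
  1P = (0, 3)
  2P = (0, 2)
  3P = O

ord(P) = 3


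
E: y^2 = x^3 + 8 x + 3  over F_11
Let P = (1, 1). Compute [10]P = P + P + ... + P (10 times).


k = 10 = 1010_2 (binary, LSB first: 0101)
Double-and-add from P = (1, 1):
  bit 0 = 0: acc unchanged = O
  bit 1 = 1: acc = O + (9, 10) = (9, 10)
  bit 2 = 0: acc unchanged = (9, 10)
  bit 3 = 1: acc = (9, 10) + (4, 0) = (2, 4)

10P = (2, 4)


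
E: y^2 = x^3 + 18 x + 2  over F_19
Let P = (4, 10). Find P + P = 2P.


Doubling: s = (3 x1^2 + a) / (2 y1)
s = (3*4^2 + 18) / (2*10) mod 19 = 9
x3 = s^2 - 2 x1 mod 19 = 9^2 - 2*4 = 16
y3 = s (x1 - x3) - y1 mod 19 = 9 * (4 - 16) - 10 = 15

2P = (16, 15)


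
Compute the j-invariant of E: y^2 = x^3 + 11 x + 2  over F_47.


Delta = -16(4 a^3 + 27 b^2) mod 47 = 38
-1728 * (4 a)^3 = -1728 * (4*11)^3 mod 47 = 32
j = 32 * 38^(-1) mod 47 = 33

j = 33 (mod 47)


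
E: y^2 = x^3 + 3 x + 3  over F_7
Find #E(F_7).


For each x in F_7, count y with y^2 = x^3 + 3 x + 3 mod 7:
  x = 1: RHS = 0, y in [0]  -> 1 point(s)
  x = 3: RHS = 4, y in [2, 5]  -> 2 point(s)
  x = 4: RHS = 2, y in [3, 4]  -> 2 point(s)
Affine points: 5. Add the point at infinity: total = 6.

#E(F_7) = 6


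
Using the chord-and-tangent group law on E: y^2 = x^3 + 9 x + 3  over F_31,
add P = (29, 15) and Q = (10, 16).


P != Q, so use the chord formula.
s = (y2 - y1) / (x2 - x1) = (1) / (12) mod 31 = 13
x3 = s^2 - x1 - x2 mod 31 = 13^2 - 29 - 10 = 6
y3 = s (x1 - x3) - y1 mod 31 = 13 * (29 - 6) - 15 = 5

P + Q = (6, 5)


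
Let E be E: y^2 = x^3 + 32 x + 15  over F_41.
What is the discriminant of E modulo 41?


4 a^3 + 27 b^2 = 4*32^3 + 27*15^2 = 131072 + 6075 = 137147
Delta = -16 * (137147) = -2194352
Delta mod 41 = 9

Delta = 9 (mod 41)


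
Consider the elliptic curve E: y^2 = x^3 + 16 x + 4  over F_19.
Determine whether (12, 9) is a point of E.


Check whether y^2 = x^3 + 16 x + 4 (mod 19) for (x, y) = (12, 9).
LHS: y^2 = 9^2 mod 19 = 5
RHS: x^3 + 16 x + 4 = 12^3 + 16*12 + 4 mod 19 = 5
LHS = RHS

Yes, on the curve


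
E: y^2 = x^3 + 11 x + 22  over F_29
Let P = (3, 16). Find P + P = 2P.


Doubling: s = (3 x1^2 + a) / (2 y1)
s = (3*3^2 + 11) / (2*16) mod 29 = 3
x3 = s^2 - 2 x1 mod 29 = 3^2 - 2*3 = 3
y3 = s (x1 - x3) - y1 mod 29 = 3 * (3 - 3) - 16 = 13

2P = (3, 13)


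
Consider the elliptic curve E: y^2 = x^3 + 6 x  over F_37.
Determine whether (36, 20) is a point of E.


Check whether y^2 = x^3 + 6 x + 0 (mod 37) for (x, y) = (36, 20).
LHS: y^2 = 20^2 mod 37 = 30
RHS: x^3 + 6 x + 0 = 36^3 + 6*36 + 0 mod 37 = 30
LHS = RHS

Yes, on the curve


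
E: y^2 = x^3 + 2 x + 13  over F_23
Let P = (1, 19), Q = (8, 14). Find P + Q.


P != Q, so use the chord formula.
s = (y2 - y1) / (x2 - x1) = (18) / (7) mod 23 = 19
x3 = s^2 - x1 - x2 mod 23 = 19^2 - 1 - 8 = 7
y3 = s (x1 - x3) - y1 mod 23 = 19 * (1 - 7) - 19 = 5

P + Q = (7, 5)


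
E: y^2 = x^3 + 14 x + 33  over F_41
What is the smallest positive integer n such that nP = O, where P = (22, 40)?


Compute successive multiples of P until we hit O:
  1P = (22, 40)
  2P = (22, 1)
  3P = O

ord(P) = 3


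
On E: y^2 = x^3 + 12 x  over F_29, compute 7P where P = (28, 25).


k = 7 = 111_2 (binary, LSB first: 111)
Double-and-add from P = (28, 25):
  bit 0 = 1: acc = O + (28, 25) = (28, 25)
  bit 1 = 1: acc = (28, 25) + (25, 2) = (9, 24)
  bit 2 = 1: acc = (9, 24) + (1, 10) = (13, 27)

7P = (13, 27)


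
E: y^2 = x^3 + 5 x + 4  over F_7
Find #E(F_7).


For each x in F_7, count y with y^2 = x^3 + 5 x + 4 mod 7:
  x = 0: RHS = 4, y in [2, 5]  -> 2 point(s)
  x = 2: RHS = 1, y in [1, 6]  -> 2 point(s)
  x = 3: RHS = 4, y in [2, 5]  -> 2 point(s)
  x = 4: RHS = 4, y in [2, 5]  -> 2 point(s)
  x = 5: RHS = 0, y in [0]  -> 1 point(s)
Affine points: 9. Add the point at infinity: total = 10.

#E(F_7) = 10


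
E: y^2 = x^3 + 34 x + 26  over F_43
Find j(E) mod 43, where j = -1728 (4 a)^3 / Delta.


Delta = -16(4 a^3 + 27 b^2) mod 43 = 25
-1728 * (4 a)^3 = -1728 * (4*34)^3 mod 43 = 8
j = 8 * 25^(-1) mod 43 = 33

j = 33 (mod 43)


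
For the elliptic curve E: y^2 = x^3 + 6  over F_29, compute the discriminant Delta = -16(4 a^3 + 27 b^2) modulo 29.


4 a^3 + 27 b^2 = 4*0^3 + 27*6^2 = 0 + 972 = 972
Delta = -16 * (972) = -15552
Delta mod 29 = 21

Delta = 21 (mod 29)


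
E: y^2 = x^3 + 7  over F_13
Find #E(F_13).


For each x in F_13, count y with y^2 = x^3 + 0 x + 7 mod 13:
  x = 7: RHS = 12, y in [5, 8]  -> 2 point(s)
  x = 8: RHS = 12, y in [5, 8]  -> 2 point(s)
  x = 11: RHS = 12, y in [5, 8]  -> 2 point(s)
Affine points: 6. Add the point at infinity: total = 7.

#E(F_13) = 7


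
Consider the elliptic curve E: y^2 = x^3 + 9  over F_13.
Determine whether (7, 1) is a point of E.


Check whether y^2 = x^3 + 0 x + 9 (mod 13) for (x, y) = (7, 1).
LHS: y^2 = 1^2 mod 13 = 1
RHS: x^3 + 0 x + 9 = 7^3 + 0*7 + 9 mod 13 = 1
LHS = RHS

Yes, on the curve


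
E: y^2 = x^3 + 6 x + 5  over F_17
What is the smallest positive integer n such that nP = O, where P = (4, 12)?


Compute successive multiples of P until we hit O:
  1P = (4, 12)
  2P = (13, 6)
  3P = (8, 2)
  4P = (7, 4)
  5P = (15, 6)
  6P = (16, 10)
  7P = (6, 11)
  8P = (3, 13)
  ... (continuing to 21P)
  21P = O

ord(P) = 21


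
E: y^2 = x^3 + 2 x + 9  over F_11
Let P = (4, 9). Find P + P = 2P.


Doubling: s = (3 x1^2 + a) / (2 y1)
s = (3*4^2 + 2) / (2*9) mod 11 = 4
x3 = s^2 - 2 x1 mod 11 = 4^2 - 2*4 = 8
y3 = s (x1 - x3) - y1 mod 11 = 4 * (4 - 8) - 9 = 8

2P = (8, 8)


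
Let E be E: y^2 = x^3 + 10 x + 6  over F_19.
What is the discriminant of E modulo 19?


4 a^3 + 27 b^2 = 4*10^3 + 27*6^2 = 4000 + 972 = 4972
Delta = -16 * (4972) = -79552
Delta mod 19 = 1

Delta = 1 (mod 19)


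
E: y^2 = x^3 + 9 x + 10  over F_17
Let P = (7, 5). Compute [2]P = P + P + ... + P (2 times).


k = 2 = 10_2 (binary, LSB first: 01)
Double-and-add from P = (7, 5):
  bit 0 = 0: acc unchanged = O
  bit 1 = 1: acc = O + (7, 12) = (7, 12)

2P = (7, 12)


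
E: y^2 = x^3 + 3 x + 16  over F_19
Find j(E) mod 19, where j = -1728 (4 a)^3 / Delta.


Delta = -16(4 a^3 + 27 b^2) mod 19 = 8
-1728 * (4 a)^3 = -1728 * (4*3)^3 mod 19 = 18
j = 18 * 8^(-1) mod 19 = 7

j = 7 (mod 19)


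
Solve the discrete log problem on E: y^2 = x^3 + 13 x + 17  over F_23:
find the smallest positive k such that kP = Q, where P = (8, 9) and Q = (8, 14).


Enumerate multiples of P until we hit Q = (8, 14):
  1P = (8, 9)
  2P = (9, 9)
  3P = (6, 14)
  4P = (21, 12)
  5P = (21, 11)
  6P = (6, 9)
  7P = (9, 14)
  8P = (8, 14)
Match found at i = 8.

k = 8


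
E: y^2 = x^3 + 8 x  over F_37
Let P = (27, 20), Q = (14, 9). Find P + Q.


P != Q, so use the chord formula.
s = (y2 - y1) / (x2 - x1) = (26) / (24) mod 37 = 35
x3 = s^2 - x1 - x2 mod 37 = 35^2 - 27 - 14 = 0
y3 = s (x1 - x3) - y1 mod 37 = 35 * (27 - 0) - 20 = 0

P + Q = (0, 0)


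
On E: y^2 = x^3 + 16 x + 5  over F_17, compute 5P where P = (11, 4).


k = 5 = 101_2 (binary, LSB first: 101)
Double-and-add from P = (11, 4):
  bit 0 = 1: acc = O + (11, 4) = (11, 4)
  bit 1 = 0: acc unchanged = (11, 4)
  bit 2 = 1: acc = (11, 4) + (13, 9) = (12, 2)

5P = (12, 2)


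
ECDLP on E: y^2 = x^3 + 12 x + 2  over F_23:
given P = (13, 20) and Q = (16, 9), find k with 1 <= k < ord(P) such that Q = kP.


Enumerate multiples of P until we hit Q = (16, 9):
  1P = (13, 20)
  2P = (10, 8)
  3P = (16, 14)
  4P = (21, 19)
  5P = (21, 4)
  6P = (16, 9)
Match found at i = 6.

k = 6


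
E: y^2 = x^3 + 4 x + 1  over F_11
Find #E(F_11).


For each x in F_11, count y with y^2 = x^3 + 4 x + 1 mod 11:
  x = 0: RHS = 1, y in [1, 10]  -> 2 point(s)
  x = 4: RHS = 4, y in [2, 9]  -> 2 point(s)
  x = 5: RHS = 3, y in [5, 6]  -> 2 point(s)
  x = 7: RHS = 9, y in [3, 8]  -> 2 point(s)
Affine points: 8. Add the point at infinity: total = 9.

#E(F_11) = 9


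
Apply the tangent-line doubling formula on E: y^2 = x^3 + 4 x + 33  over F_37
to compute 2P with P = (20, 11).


Doubling: s = (3 x1^2 + a) / (2 y1)
s = (3*20^2 + 4) / (2*11) mod 37 = 11
x3 = s^2 - 2 x1 mod 37 = 11^2 - 2*20 = 7
y3 = s (x1 - x3) - y1 mod 37 = 11 * (20 - 7) - 11 = 21

2P = (7, 21)


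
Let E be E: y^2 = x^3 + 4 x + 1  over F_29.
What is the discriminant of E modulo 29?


4 a^3 + 27 b^2 = 4*4^3 + 27*1^2 = 256 + 27 = 283
Delta = -16 * (283) = -4528
Delta mod 29 = 25

Delta = 25 (mod 29)


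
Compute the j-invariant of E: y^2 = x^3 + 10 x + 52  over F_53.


Delta = -16(4 a^3 + 27 b^2) mod 53 = 16
-1728 * (4 a)^3 = -1728 * (4*10)^3 mod 53 = 26
j = 26 * 16^(-1) mod 53 = 48

j = 48 (mod 53)


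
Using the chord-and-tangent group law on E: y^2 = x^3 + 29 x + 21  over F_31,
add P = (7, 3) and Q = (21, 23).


P != Q, so use the chord formula.
s = (y2 - y1) / (x2 - x1) = (20) / (14) mod 31 = 28
x3 = s^2 - x1 - x2 mod 31 = 28^2 - 7 - 21 = 12
y3 = s (x1 - x3) - y1 mod 31 = 28 * (7 - 12) - 3 = 12

P + Q = (12, 12)


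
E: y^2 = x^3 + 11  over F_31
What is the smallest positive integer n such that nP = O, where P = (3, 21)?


Compute successive multiples of P until we hit O:
  1P = (3, 21)
  2P = (30, 17)
  3P = (30, 14)
  4P = (3, 10)
  5P = O

ord(P) = 5


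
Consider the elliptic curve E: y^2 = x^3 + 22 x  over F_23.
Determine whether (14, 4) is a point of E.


Check whether y^2 = x^3 + 22 x + 0 (mod 23) for (x, y) = (14, 4).
LHS: y^2 = 4^2 mod 23 = 16
RHS: x^3 + 22 x + 0 = 14^3 + 22*14 + 0 mod 23 = 16
LHS = RHS

Yes, on the curve


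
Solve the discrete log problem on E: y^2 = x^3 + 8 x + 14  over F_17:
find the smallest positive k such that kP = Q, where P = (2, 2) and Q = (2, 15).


Enumerate multiples of P until we hit Q = (2, 15):
  1P = (2, 2)
  2P = (4, 5)
  3P = (9, 13)
  4P = (5, 3)
  5P = (12, 6)
  6P = (12, 11)
  7P = (5, 14)
  8P = (9, 4)
  9P = (4, 12)
  10P = (2, 15)
Match found at i = 10.

k = 10


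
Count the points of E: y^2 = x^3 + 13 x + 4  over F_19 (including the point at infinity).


For each x in F_19, count y with y^2 = x^3 + 13 x + 4 mod 19:
  x = 0: RHS = 4, y in [2, 17]  -> 2 point(s)
  x = 2: RHS = 0, y in [0]  -> 1 point(s)
  x = 4: RHS = 6, y in [5, 14]  -> 2 point(s)
  x = 5: RHS = 4, y in [2, 17]  -> 2 point(s)
  x = 7: RHS = 1, y in [1, 18]  -> 2 point(s)
  x = 12: RHS = 7, y in [8, 11]  -> 2 point(s)
  x = 14: RHS = 4, y in [2, 17]  -> 2 point(s)
  x = 18: RHS = 9, y in [3, 16]  -> 2 point(s)
Affine points: 15. Add the point at infinity: total = 16.

#E(F_19) = 16


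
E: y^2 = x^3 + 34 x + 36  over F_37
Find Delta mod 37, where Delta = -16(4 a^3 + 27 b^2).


4 a^3 + 27 b^2 = 4*34^3 + 27*36^2 = 157216 + 34992 = 192208
Delta = -16 * (192208) = -3075328
Delta mod 37 = 1

Delta = 1 (mod 37)


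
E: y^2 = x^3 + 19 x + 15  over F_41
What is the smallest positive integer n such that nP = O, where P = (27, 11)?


Compute successive multiples of P until we hit O:
  1P = (27, 11)
  2P = (20, 20)
  3P = (40, 35)
  4P = (40, 6)
  5P = (20, 21)
  6P = (27, 30)
  7P = O

ord(P) = 7


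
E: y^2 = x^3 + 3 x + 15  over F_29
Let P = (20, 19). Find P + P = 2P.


Doubling: s = (3 x1^2 + a) / (2 y1)
s = (3*20^2 + 3) / (2*19) mod 29 = 8
x3 = s^2 - 2 x1 mod 29 = 8^2 - 2*20 = 24
y3 = s (x1 - x3) - y1 mod 29 = 8 * (20 - 24) - 19 = 7

2P = (24, 7)


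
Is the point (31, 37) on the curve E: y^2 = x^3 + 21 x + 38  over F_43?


Check whether y^2 = x^3 + 21 x + 38 (mod 43) for (x, y) = (31, 37).
LHS: y^2 = 37^2 mod 43 = 36
RHS: x^3 + 21 x + 38 = 31^3 + 21*31 + 38 mod 43 = 36
LHS = RHS

Yes, on the curve


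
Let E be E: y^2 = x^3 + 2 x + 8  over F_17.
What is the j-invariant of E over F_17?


Delta = -16(4 a^3 + 27 b^2) mod 17 = 9
-1728 * (4 a)^3 = -1728 * (4*2)^3 mod 17 = 12
j = 12 * 9^(-1) mod 17 = 7

j = 7 (mod 17)


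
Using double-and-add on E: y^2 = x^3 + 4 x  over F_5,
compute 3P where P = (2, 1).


k = 3 = 11_2 (binary, LSB first: 11)
Double-and-add from P = (2, 1):
  bit 0 = 1: acc = O + (2, 1) = (2, 1)
  bit 1 = 1: acc = (2, 1) + (0, 0) = (2, 4)

3P = (2, 4)


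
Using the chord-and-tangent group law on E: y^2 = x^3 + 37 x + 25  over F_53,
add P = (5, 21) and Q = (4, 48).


P != Q, so use the chord formula.
s = (y2 - y1) / (x2 - x1) = (27) / (52) mod 53 = 26
x3 = s^2 - x1 - x2 mod 53 = 26^2 - 5 - 4 = 31
y3 = s (x1 - x3) - y1 mod 53 = 26 * (5 - 31) - 21 = 45

P + Q = (31, 45)


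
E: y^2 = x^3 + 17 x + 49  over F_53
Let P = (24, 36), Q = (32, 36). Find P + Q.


P != Q, so use the chord formula.
s = (y2 - y1) / (x2 - x1) = (0) / (8) mod 53 = 0
x3 = s^2 - x1 - x2 mod 53 = 0^2 - 24 - 32 = 50
y3 = s (x1 - x3) - y1 mod 53 = 0 * (24 - 50) - 36 = 17

P + Q = (50, 17)


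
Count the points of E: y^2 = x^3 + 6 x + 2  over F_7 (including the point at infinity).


For each x in F_7, count y with y^2 = x^3 + 6 x + 2 mod 7:
  x = 0: RHS = 2, y in [3, 4]  -> 2 point(s)
  x = 1: RHS = 2, y in [3, 4]  -> 2 point(s)
  x = 2: RHS = 1, y in [1, 6]  -> 2 point(s)
  x = 6: RHS = 2, y in [3, 4]  -> 2 point(s)
Affine points: 8. Add the point at infinity: total = 9.

#E(F_7) = 9


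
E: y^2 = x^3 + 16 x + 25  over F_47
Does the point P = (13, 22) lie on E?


Check whether y^2 = x^3 + 16 x + 25 (mod 47) for (x, y) = (13, 22).
LHS: y^2 = 22^2 mod 47 = 14
RHS: x^3 + 16 x + 25 = 13^3 + 16*13 + 25 mod 47 = 33
LHS != RHS

No, not on the curve


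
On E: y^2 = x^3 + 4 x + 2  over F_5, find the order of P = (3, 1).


Compute successive multiples of P until we hit O:
  1P = (3, 1)
  2P = (3, 4)
  3P = O

ord(P) = 3


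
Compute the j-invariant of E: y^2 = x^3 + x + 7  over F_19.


Delta = -16(4 a^3 + 27 b^2) mod 19 = 10
-1728 * (4 a)^3 = -1728 * (4*1)^3 mod 19 = 7
j = 7 * 10^(-1) mod 19 = 14

j = 14 (mod 19)


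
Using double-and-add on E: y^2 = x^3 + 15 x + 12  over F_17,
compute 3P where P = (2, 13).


k = 3 = 11_2 (binary, LSB first: 11)
Double-and-add from P = (2, 13):
  bit 0 = 1: acc = O + (2, 13) = (2, 13)
  bit 1 = 1: acc = (2, 13) + (5, 12) = (12, 13)

3P = (12, 13)


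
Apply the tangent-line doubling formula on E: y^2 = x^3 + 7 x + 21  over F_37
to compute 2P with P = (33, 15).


Doubling: s = (3 x1^2 + a) / (2 y1)
s = (3*33^2 + 7) / (2*15) mod 37 = 8
x3 = s^2 - 2 x1 mod 37 = 8^2 - 2*33 = 35
y3 = s (x1 - x3) - y1 mod 37 = 8 * (33 - 35) - 15 = 6

2P = (35, 6)


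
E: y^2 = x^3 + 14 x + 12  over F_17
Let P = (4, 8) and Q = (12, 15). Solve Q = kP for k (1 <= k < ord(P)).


Enumerate multiples of P until we hit Q = (12, 15):
  1P = (4, 8)
  2P = (11, 1)
  3P = (3, 8)
  4P = (10, 9)
  5P = (12, 2)
  6P = (9, 0)
  7P = (12, 15)
Match found at i = 7.

k = 7


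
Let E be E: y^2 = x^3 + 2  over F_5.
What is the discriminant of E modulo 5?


4 a^3 + 27 b^2 = 4*0^3 + 27*2^2 = 0 + 108 = 108
Delta = -16 * (108) = -1728
Delta mod 5 = 2

Delta = 2 (mod 5)


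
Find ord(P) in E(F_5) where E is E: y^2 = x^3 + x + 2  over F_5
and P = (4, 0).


Compute successive multiples of P until we hit O:
  1P = (4, 0)
  2P = O

ord(P) = 2


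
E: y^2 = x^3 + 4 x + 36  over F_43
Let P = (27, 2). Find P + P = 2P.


Doubling: s = (3 x1^2 + a) / (2 y1)
s = (3*27^2 + 4) / (2*2) mod 43 = 21
x3 = s^2 - 2 x1 mod 43 = 21^2 - 2*27 = 0
y3 = s (x1 - x3) - y1 mod 43 = 21 * (27 - 0) - 2 = 6

2P = (0, 6)


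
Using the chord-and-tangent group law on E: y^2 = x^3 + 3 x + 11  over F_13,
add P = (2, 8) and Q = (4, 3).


P != Q, so use the chord formula.
s = (y2 - y1) / (x2 - x1) = (8) / (2) mod 13 = 4
x3 = s^2 - x1 - x2 mod 13 = 4^2 - 2 - 4 = 10
y3 = s (x1 - x3) - y1 mod 13 = 4 * (2 - 10) - 8 = 12

P + Q = (10, 12)


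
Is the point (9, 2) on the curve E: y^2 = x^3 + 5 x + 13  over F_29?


Check whether y^2 = x^3 + 5 x + 13 (mod 29) for (x, y) = (9, 2).
LHS: y^2 = 2^2 mod 29 = 4
RHS: x^3 + 5 x + 13 = 9^3 + 5*9 + 13 mod 29 = 4
LHS = RHS

Yes, on the curve


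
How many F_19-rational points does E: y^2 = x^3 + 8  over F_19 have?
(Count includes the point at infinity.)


For each x in F_19, count y with y^2 = x^3 + 0 x + 8 mod 19:
  x = 1: RHS = 9, y in [3, 16]  -> 2 point(s)
  x = 2: RHS = 16, y in [4, 15]  -> 2 point(s)
  x = 3: RHS = 16, y in [4, 15]  -> 2 point(s)
  x = 5: RHS = 0, y in [0]  -> 1 point(s)
  x = 7: RHS = 9, y in [3, 16]  -> 2 point(s)
  x = 8: RHS = 7, y in [8, 11]  -> 2 point(s)
  x = 10: RHS = 1, y in [1, 18]  -> 2 point(s)
  x = 11: RHS = 9, y in [3, 16]  -> 2 point(s)
  x = 12: RHS = 7, y in [8, 11]  -> 2 point(s)
  x = 13: RHS = 1, y in [1, 18]  -> 2 point(s)
  x = 14: RHS = 16, y in [4, 15]  -> 2 point(s)
  x = 15: RHS = 1, y in [1, 18]  -> 2 point(s)
  x = 16: RHS = 0, y in [0]  -> 1 point(s)
  x = 17: RHS = 0, y in [0]  -> 1 point(s)
  x = 18: RHS = 7, y in [8, 11]  -> 2 point(s)
Affine points: 27. Add the point at infinity: total = 28.

#E(F_19) = 28


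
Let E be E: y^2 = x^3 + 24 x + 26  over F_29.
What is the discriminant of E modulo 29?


4 a^3 + 27 b^2 = 4*24^3 + 27*26^2 = 55296 + 18252 = 73548
Delta = -16 * (73548) = -1176768
Delta mod 29 = 23

Delta = 23 (mod 29)


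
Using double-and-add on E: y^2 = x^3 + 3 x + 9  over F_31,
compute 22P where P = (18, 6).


k = 22 = 10110_2 (binary, LSB first: 01101)
Double-and-add from P = (18, 6):
  bit 0 = 0: acc unchanged = O
  bit 1 = 1: acc = O + (11, 28) = (11, 28)
  bit 2 = 1: acc = (11, 28) + (10, 4) = (28, 29)
  bit 3 = 0: acc unchanged = (28, 29)
  bit 4 = 1: acc = (28, 29) + (23, 0) = (0, 28)

22P = (0, 28)


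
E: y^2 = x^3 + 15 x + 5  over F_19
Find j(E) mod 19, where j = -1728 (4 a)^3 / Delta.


Delta = -16(4 a^3 + 27 b^2) mod 19 = 3
-1728 * (4 a)^3 = -1728 * (4*15)^3 mod 19 = 8
j = 8 * 3^(-1) mod 19 = 9

j = 9 (mod 19)


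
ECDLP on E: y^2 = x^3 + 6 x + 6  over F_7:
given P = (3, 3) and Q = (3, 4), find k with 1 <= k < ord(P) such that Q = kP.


Enumerate multiples of P until we hit Q = (3, 4):
  1P = (3, 3)
  2P = (5, 0)
  3P = (3, 4)
Match found at i = 3.

k = 3


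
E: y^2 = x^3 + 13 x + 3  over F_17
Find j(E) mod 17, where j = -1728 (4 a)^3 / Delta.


Delta = -16(4 a^3 + 27 b^2) mod 17 = 4
-1728 * (4 a)^3 = -1728 * (4*13)^3 mod 17 = 6
j = 6 * 4^(-1) mod 17 = 10

j = 10 (mod 17)


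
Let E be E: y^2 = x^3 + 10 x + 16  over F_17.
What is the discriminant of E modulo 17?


4 a^3 + 27 b^2 = 4*10^3 + 27*16^2 = 4000 + 6912 = 10912
Delta = -16 * (10912) = -174592
Delta mod 17 = 15

Delta = 15 (mod 17)


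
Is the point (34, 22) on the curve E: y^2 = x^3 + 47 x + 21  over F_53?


Check whether y^2 = x^3 + 47 x + 21 (mod 53) for (x, y) = (34, 22).
LHS: y^2 = 22^2 mod 53 = 7
RHS: x^3 + 47 x + 21 = 34^3 + 47*34 + 21 mod 53 = 7
LHS = RHS

Yes, on the curve


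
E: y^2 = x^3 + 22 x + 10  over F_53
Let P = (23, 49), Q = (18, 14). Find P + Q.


P != Q, so use the chord formula.
s = (y2 - y1) / (x2 - x1) = (18) / (48) mod 53 = 7
x3 = s^2 - x1 - x2 mod 53 = 7^2 - 23 - 18 = 8
y3 = s (x1 - x3) - y1 mod 53 = 7 * (23 - 8) - 49 = 3

P + Q = (8, 3)


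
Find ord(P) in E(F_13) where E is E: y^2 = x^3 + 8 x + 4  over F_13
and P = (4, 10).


Compute successive multiples of P until we hit O:
  1P = (4, 10)
  2P = (4, 3)
  3P = O

ord(P) = 3


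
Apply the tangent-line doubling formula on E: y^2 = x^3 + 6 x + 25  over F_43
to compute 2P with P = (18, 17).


Doubling: s = (3 x1^2 + a) / (2 y1)
s = (3*18^2 + 6) / (2*17) mod 43 = 6
x3 = s^2 - 2 x1 mod 43 = 6^2 - 2*18 = 0
y3 = s (x1 - x3) - y1 mod 43 = 6 * (18 - 0) - 17 = 5

2P = (0, 5)


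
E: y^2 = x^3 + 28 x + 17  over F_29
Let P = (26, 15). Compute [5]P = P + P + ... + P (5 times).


k = 5 = 101_2 (binary, LSB first: 101)
Double-and-add from P = (26, 15):
  bit 0 = 1: acc = O + (26, 15) = (26, 15)
  bit 1 = 0: acc unchanged = (26, 15)
  bit 2 = 1: acc = (26, 15) + (15, 19) = (26, 14)

5P = (26, 14)


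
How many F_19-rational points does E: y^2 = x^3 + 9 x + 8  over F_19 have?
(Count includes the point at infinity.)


For each x in F_19, count y with y^2 = x^3 + 9 x + 8 mod 19:
  x = 3: RHS = 5, y in [9, 10]  -> 2 point(s)
  x = 5: RHS = 7, y in [8, 11]  -> 2 point(s)
  x = 9: RHS = 1, y in [1, 18]  -> 2 point(s)
  x = 12: RHS = 1, y in [1, 18]  -> 2 point(s)
  x = 13: RHS = 4, y in [2, 17]  -> 2 point(s)
  x = 14: RHS = 9, y in [3, 16]  -> 2 point(s)
  x = 16: RHS = 11, y in [7, 12]  -> 2 point(s)
  x = 17: RHS = 1, y in [1, 18]  -> 2 point(s)
  x = 18: RHS = 17, y in [6, 13]  -> 2 point(s)
Affine points: 18. Add the point at infinity: total = 19.

#E(F_19) = 19


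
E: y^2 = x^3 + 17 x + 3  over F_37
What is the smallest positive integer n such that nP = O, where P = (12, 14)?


Compute successive multiples of P until we hit O:
  1P = (12, 14)
  2P = (6, 32)
  3P = (28, 34)
  4P = (24, 8)
  5P = (29, 13)
  6P = (17, 32)
  7P = (18, 31)
  8P = (14, 5)
  ... (continuing to 45P)
  45P = O

ord(P) = 45


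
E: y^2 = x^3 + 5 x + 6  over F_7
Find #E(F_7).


For each x in F_7, count y with y^2 = x^3 + 5 x + 6 mod 7:
  x = 5: RHS = 2, y in [3, 4]  -> 2 point(s)
  x = 6: RHS = 0, y in [0]  -> 1 point(s)
Affine points: 3. Add the point at infinity: total = 4.

#E(F_7) = 4


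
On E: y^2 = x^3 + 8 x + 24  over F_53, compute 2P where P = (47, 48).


Doubling: s = (3 x1^2 + a) / (2 y1)
s = (3*47^2 + 8) / (2*48) mod 53 = 52
x3 = s^2 - 2 x1 mod 53 = 52^2 - 2*47 = 13
y3 = s (x1 - x3) - y1 mod 53 = 52 * (47 - 13) - 48 = 24

2P = (13, 24)


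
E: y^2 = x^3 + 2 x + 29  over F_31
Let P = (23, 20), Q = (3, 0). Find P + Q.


P != Q, so use the chord formula.
s = (y2 - y1) / (x2 - x1) = (11) / (11) mod 31 = 1
x3 = s^2 - x1 - x2 mod 31 = 1^2 - 23 - 3 = 6
y3 = s (x1 - x3) - y1 mod 31 = 1 * (23 - 6) - 20 = 28

P + Q = (6, 28)


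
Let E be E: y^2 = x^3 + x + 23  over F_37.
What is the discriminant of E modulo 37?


4 a^3 + 27 b^2 = 4*1^3 + 27*23^2 = 4 + 14283 = 14287
Delta = -16 * (14287) = -228592
Delta mod 37 = 31

Delta = 31 (mod 37)


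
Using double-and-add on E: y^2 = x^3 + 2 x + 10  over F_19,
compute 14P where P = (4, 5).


k = 14 = 1110_2 (binary, LSB first: 0111)
Double-and-add from P = (4, 5):
  bit 0 = 0: acc unchanged = O
  bit 1 = 1: acc = O + (17, 6) = (17, 6)
  bit 2 = 1: acc = (17, 6) + (8, 14) = (3, 9)
  bit 3 = 1: acc = (3, 9) + (10, 2) = (7, 14)

14P = (7, 14)


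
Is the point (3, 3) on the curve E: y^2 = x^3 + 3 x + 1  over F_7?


Check whether y^2 = x^3 + 3 x + 1 (mod 7) for (x, y) = (3, 3).
LHS: y^2 = 3^2 mod 7 = 2
RHS: x^3 + 3 x + 1 = 3^3 + 3*3 + 1 mod 7 = 2
LHS = RHS

Yes, on the curve


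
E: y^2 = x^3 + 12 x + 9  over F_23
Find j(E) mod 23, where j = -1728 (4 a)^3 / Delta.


Delta = -16(4 a^3 + 27 b^2) mod 23 = 6
-1728 * (4 a)^3 = -1728 * (4*12)^3 mod 23 = 22
j = 22 * 6^(-1) mod 23 = 19

j = 19 (mod 23)


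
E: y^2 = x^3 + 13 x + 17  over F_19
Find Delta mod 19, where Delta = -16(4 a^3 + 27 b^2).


4 a^3 + 27 b^2 = 4*13^3 + 27*17^2 = 8788 + 7803 = 16591
Delta = -16 * (16591) = -265456
Delta mod 19 = 12

Delta = 12 (mod 19)


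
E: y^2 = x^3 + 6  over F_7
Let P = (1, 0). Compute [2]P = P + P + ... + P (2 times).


k = 2 = 10_2 (binary, LSB first: 01)
Double-and-add from P = (1, 0):
  bit 0 = 0: acc unchanged = O
  bit 1 = 1: acc = O + O = O

2P = O


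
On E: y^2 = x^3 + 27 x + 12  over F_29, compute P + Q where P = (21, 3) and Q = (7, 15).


P != Q, so use the chord formula.
s = (y2 - y1) / (x2 - x1) = (12) / (15) mod 29 = 24
x3 = s^2 - x1 - x2 mod 29 = 24^2 - 21 - 7 = 26
y3 = s (x1 - x3) - y1 mod 29 = 24 * (21 - 26) - 3 = 22

P + Q = (26, 22)


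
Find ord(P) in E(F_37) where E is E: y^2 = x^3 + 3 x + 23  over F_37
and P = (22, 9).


Compute successive multiples of P until we hit O:
  1P = (22, 9)
  2P = (14, 21)
  3P = (31, 23)
  4P = (12, 23)
  5P = (2, 0)
  6P = (12, 14)
  7P = (31, 14)
  8P = (14, 16)
  ... (continuing to 10P)
  10P = O

ord(P) = 10


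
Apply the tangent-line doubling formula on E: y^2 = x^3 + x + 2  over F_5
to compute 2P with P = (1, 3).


Doubling: s = (3 x1^2 + a) / (2 y1)
s = (3*1^2 + 1) / (2*3) mod 5 = 4
x3 = s^2 - 2 x1 mod 5 = 4^2 - 2*1 = 4
y3 = s (x1 - x3) - y1 mod 5 = 4 * (1 - 4) - 3 = 0

2P = (4, 0)


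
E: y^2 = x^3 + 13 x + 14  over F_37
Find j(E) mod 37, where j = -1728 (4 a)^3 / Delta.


Delta = -16(4 a^3 + 27 b^2) mod 37 = 13
-1728 * (4 a)^3 = -1728 * (4*13)^3 mod 37 = 14
j = 14 * 13^(-1) mod 37 = 21

j = 21 (mod 37)


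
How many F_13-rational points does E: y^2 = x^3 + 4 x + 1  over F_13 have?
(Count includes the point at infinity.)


For each x in F_13, count y with y^2 = x^3 + 4 x + 1 mod 13:
  x = 0: RHS = 1, y in [1, 12]  -> 2 point(s)
  x = 2: RHS = 4, y in [2, 11]  -> 2 point(s)
  x = 3: RHS = 1, y in [1, 12]  -> 2 point(s)
  x = 4: RHS = 3, y in [4, 9]  -> 2 point(s)
  x = 5: RHS = 3, y in [4, 9]  -> 2 point(s)
  x = 8: RHS = 12, y in [5, 8]  -> 2 point(s)
  x = 9: RHS = 12, y in [5, 8]  -> 2 point(s)
  x = 10: RHS = 1, y in [1, 12]  -> 2 point(s)
  x = 12: RHS = 9, y in [3, 10]  -> 2 point(s)
Affine points: 18. Add the point at infinity: total = 19.

#E(F_13) = 19


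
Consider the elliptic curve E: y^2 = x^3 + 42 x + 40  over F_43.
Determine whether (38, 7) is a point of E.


Check whether y^2 = x^3 + 42 x + 40 (mod 43) for (x, y) = (38, 7).
LHS: y^2 = 7^2 mod 43 = 6
RHS: x^3 + 42 x + 40 = 38^3 + 42*38 + 40 mod 43 = 6
LHS = RHS

Yes, on the curve


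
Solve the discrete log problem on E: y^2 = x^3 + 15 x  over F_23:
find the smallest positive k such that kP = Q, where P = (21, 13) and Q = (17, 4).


Enumerate multiples of P until we hit Q = (17, 4):
  1P = (21, 13)
  2P = (16, 9)
  3P = (17, 4)
Match found at i = 3.

k = 3


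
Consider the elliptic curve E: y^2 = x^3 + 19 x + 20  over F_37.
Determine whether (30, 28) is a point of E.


Check whether y^2 = x^3 + 19 x + 20 (mod 37) for (x, y) = (30, 28).
LHS: y^2 = 28^2 mod 37 = 7
RHS: x^3 + 19 x + 20 = 30^3 + 19*30 + 20 mod 37 = 25
LHS != RHS

No, not on the curve


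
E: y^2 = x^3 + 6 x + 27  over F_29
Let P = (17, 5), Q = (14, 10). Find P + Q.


P != Q, so use the chord formula.
s = (y2 - y1) / (x2 - x1) = (5) / (26) mod 29 = 8
x3 = s^2 - x1 - x2 mod 29 = 8^2 - 17 - 14 = 4
y3 = s (x1 - x3) - y1 mod 29 = 8 * (17 - 4) - 5 = 12

P + Q = (4, 12)


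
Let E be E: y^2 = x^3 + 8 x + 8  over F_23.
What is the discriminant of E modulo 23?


4 a^3 + 27 b^2 = 4*8^3 + 27*8^2 = 2048 + 1728 = 3776
Delta = -16 * (3776) = -60416
Delta mod 23 = 5

Delta = 5 (mod 23)


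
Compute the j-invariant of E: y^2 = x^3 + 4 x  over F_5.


Delta = -16(4 a^3 + 27 b^2) mod 5 = 4
-1728 * (4 a)^3 = -1728 * (4*4)^3 mod 5 = 2
j = 2 * 4^(-1) mod 5 = 3

j = 3 (mod 5)


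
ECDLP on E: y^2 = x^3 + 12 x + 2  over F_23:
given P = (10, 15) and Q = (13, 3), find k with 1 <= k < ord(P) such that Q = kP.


Enumerate multiples of P until we hit Q = (13, 3):
  1P = (10, 15)
  2P = (21, 4)
  3P = (16, 14)
  4P = (13, 20)
  5P = (13, 3)
Match found at i = 5.

k = 5


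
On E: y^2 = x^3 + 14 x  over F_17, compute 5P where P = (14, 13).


k = 5 = 101_2 (binary, LSB first: 101)
Double-and-add from P = (14, 13):
  bit 0 = 1: acc = O + (14, 13) = (14, 13)
  bit 1 = 0: acc unchanged = (14, 13)
  bit 2 = 1: acc = (14, 13) + (13, 4) = (3, 1)

5P = (3, 1)


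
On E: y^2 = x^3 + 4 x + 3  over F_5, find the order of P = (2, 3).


Compute successive multiples of P until we hit O:
  1P = (2, 3)
  2P = (2, 2)
  3P = O

ord(P) = 3


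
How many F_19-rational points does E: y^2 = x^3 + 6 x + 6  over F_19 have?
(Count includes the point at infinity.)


For each x in F_19, count y with y^2 = x^3 + 6 x + 6 mod 19:
  x = 0: RHS = 6, y in [5, 14]  -> 2 point(s)
  x = 2: RHS = 7, y in [8, 11]  -> 2 point(s)
  x = 5: RHS = 9, y in [3, 16]  -> 2 point(s)
  x = 6: RHS = 11, y in [7, 12]  -> 2 point(s)
  x = 7: RHS = 11, y in [7, 12]  -> 2 point(s)
  x = 11: RHS = 16, y in [4, 15]  -> 2 point(s)
  x = 12: RHS = 1, y in [1, 18]  -> 2 point(s)
  x = 13: RHS = 1, y in [1, 18]  -> 2 point(s)
  x = 17: RHS = 5, y in [9, 10]  -> 2 point(s)
Affine points: 18. Add the point at infinity: total = 19.

#E(F_19) = 19


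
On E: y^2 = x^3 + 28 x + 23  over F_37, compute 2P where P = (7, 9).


Doubling: s = (3 x1^2 + a) / (2 y1)
s = (3*7^2 + 28) / (2*9) mod 37 = 20
x3 = s^2 - 2 x1 mod 37 = 20^2 - 2*7 = 16
y3 = s (x1 - x3) - y1 mod 37 = 20 * (7 - 16) - 9 = 33

2P = (16, 33)


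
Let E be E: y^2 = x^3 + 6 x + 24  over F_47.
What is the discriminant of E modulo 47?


4 a^3 + 27 b^2 = 4*6^3 + 27*24^2 = 864 + 15552 = 16416
Delta = -16 * (16416) = -262656
Delta mod 47 = 27

Delta = 27 (mod 47)


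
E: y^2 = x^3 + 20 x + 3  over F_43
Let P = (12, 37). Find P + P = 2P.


Doubling: s = (3 x1^2 + a) / (2 y1)
s = (3*12^2 + 20) / (2*37) mod 43 = 34
x3 = s^2 - 2 x1 mod 43 = 34^2 - 2*12 = 14
y3 = s (x1 - x3) - y1 mod 43 = 34 * (12 - 14) - 37 = 24

2P = (14, 24)


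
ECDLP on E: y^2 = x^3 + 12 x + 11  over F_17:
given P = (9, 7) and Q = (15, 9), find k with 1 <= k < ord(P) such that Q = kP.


Enumerate multiples of P until we hit Q = (15, 9):
  1P = (9, 7)
  2P = (16, 10)
  3P = (13, 1)
  4P = (10, 3)
  5P = (14, 13)
  6P = (7, 9)
  7P = (2, 3)
  8P = (15, 9)
Match found at i = 8.

k = 8


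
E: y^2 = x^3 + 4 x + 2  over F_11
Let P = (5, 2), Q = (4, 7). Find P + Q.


P != Q, so use the chord formula.
s = (y2 - y1) / (x2 - x1) = (5) / (10) mod 11 = 6
x3 = s^2 - x1 - x2 mod 11 = 6^2 - 5 - 4 = 5
y3 = s (x1 - x3) - y1 mod 11 = 6 * (5 - 5) - 2 = 9

P + Q = (5, 9)


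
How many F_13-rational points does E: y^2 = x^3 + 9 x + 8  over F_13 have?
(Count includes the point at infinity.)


For each x in F_13, count y with y^2 = x^3 + 9 x + 8 mod 13:
  x = 3: RHS = 10, y in [6, 7]  -> 2 point(s)
  x = 4: RHS = 4, y in [2, 11]  -> 2 point(s)
  x = 5: RHS = 9, y in [3, 10]  -> 2 point(s)
  x = 9: RHS = 12, y in [5, 8]  -> 2 point(s)
Affine points: 8. Add the point at infinity: total = 9.

#E(F_13) = 9


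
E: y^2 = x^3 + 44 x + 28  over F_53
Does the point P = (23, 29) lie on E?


Check whether y^2 = x^3 + 44 x + 28 (mod 53) for (x, y) = (23, 29).
LHS: y^2 = 29^2 mod 53 = 46
RHS: x^3 + 44 x + 28 = 23^3 + 44*23 + 28 mod 53 = 10
LHS != RHS

No, not on the curve


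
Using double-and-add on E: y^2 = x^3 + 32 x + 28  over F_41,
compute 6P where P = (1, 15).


k = 6 = 110_2 (binary, LSB first: 011)
Double-and-add from P = (1, 15):
  bit 0 = 0: acc unchanged = O
  bit 1 = 1: acc = O + (21, 30) = (21, 30)
  bit 2 = 1: acc = (21, 30) + (19, 22) = (17, 27)

6P = (17, 27)


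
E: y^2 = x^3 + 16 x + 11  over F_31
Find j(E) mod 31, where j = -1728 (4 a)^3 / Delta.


Delta = -16(4 a^3 + 27 b^2) mod 31 = 17
-1728 * (4 a)^3 = -1728 * (4*16)^3 mod 31 = 2
j = 2 * 17^(-1) mod 31 = 22

j = 22 (mod 31)


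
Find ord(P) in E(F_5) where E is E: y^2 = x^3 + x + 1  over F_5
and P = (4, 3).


Compute successive multiples of P until we hit O:
  1P = (4, 3)
  2P = (3, 1)
  3P = (2, 1)
  4P = (0, 1)
  5P = (0, 4)
  6P = (2, 4)
  7P = (3, 4)
  8P = (4, 2)
  ... (continuing to 9P)
  9P = O

ord(P) = 9


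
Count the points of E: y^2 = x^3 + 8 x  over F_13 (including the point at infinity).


For each x in F_13, count y with y^2 = x^3 + 8 x + 0 mod 13:
  x = 0: RHS = 0, y in [0]  -> 1 point(s)
  x = 1: RHS = 9, y in [3, 10]  -> 2 point(s)
  x = 3: RHS = 12, y in [5, 8]  -> 2 point(s)
  x = 5: RHS = 9, y in [3, 10]  -> 2 point(s)
  x = 6: RHS = 4, y in [2, 11]  -> 2 point(s)
  x = 7: RHS = 9, y in [3, 10]  -> 2 point(s)
  x = 8: RHS = 4, y in [2, 11]  -> 2 point(s)
  x = 10: RHS = 1, y in [1, 12]  -> 2 point(s)
  x = 12: RHS = 4, y in [2, 11]  -> 2 point(s)
Affine points: 17. Add the point at infinity: total = 18.

#E(F_13) = 18


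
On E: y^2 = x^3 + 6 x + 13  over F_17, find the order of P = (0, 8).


Compute successive multiples of P until we hit O:
  1P = (0, 8)
  2P = (2, 4)
  3P = (2, 13)
  4P = (0, 9)
  5P = O

ord(P) = 5


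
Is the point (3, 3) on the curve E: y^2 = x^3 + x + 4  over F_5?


Check whether y^2 = x^3 + 1 x + 4 (mod 5) for (x, y) = (3, 3).
LHS: y^2 = 3^2 mod 5 = 4
RHS: x^3 + 1 x + 4 = 3^3 + 1*3 + 4 mod 5 = 4
LHS = RHS

Yes, on the curve


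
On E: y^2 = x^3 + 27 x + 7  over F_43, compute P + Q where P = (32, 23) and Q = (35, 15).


P != Q, so use the chord formula.
s = (y2 - y1) / (x2 - x1) = (35) / (3) mod 43 = 26
x3 = s^2 - x1 - x2 mod 43 = 26^2 - 32 - 35 = 7
y3 = s (x1 - x3) - y1 mod 43 = 26 * (32 - 7) - 23 = 25

P + Q = (7, 25)


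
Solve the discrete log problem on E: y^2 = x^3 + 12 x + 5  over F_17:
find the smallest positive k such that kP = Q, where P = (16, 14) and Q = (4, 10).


Enumerate multiples of P until we hit Q = (4, 10):
  1P = (16, 14)
  2P = (4, 7)
  3P = (1, 16)
  4P = (1, 1)
  5P = (4, 10)
Match found at i = 5.

k = 5
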